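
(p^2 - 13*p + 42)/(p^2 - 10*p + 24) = (p - 7)/(p - 4)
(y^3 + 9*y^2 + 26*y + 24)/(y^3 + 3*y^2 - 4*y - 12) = (y + 4)/(y - 2)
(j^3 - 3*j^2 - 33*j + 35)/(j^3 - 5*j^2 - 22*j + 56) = (j^2 + 4*j - 5)/(j^2 + 2*j - 8)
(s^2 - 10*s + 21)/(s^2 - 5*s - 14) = (s - 3)/(s + 2)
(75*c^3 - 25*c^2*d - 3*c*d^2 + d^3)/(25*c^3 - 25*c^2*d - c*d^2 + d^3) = (3*c - d)/(c - d)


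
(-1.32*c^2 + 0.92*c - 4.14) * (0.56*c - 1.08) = -0.7392*c^3 + 1.9408*c^2 - 3.312*c + 4.4712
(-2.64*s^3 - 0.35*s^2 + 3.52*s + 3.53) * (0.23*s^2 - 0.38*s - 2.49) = -0.6072*s^5 + 0.9227*s^4 + 7.5162*s^3 + 0.3458*s^2 - 10.1062*s - 8.7897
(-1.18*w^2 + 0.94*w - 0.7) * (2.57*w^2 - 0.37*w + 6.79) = -3.0326*w^4 + 2.8524*w^3 - 10.159*w^2 + 6.6416*w - 4.753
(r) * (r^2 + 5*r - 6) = r^3 + 5*r^2 - 6*r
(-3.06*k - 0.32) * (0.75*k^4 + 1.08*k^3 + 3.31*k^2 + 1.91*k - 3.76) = -2.295*k^5 - 3.5448*k^4 - 10.4742*k^3 - 6.9038*k^2 + 10.8944*k + 1.2032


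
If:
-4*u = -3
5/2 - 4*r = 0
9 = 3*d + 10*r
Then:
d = 11/12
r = 5/8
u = 3/4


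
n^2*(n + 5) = n^3 + 5*n^2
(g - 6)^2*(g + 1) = g^3 - 11*g^2 + 24*g + 36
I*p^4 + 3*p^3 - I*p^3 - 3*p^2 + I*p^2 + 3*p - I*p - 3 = (p - 3*I)*(p - I)*(p + I)*(I*p - I)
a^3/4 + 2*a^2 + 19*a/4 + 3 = (a/4 + 1)*(a + 1)*(a + 3)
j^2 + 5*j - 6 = (j - 1)*(j + 6)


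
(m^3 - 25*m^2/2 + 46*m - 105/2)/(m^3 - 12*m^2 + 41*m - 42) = (m - 5/2)/(m - 2)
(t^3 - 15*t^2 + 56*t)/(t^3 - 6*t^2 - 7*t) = (t - 8)/(t + 1)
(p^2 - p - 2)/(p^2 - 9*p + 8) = (p^2 - p - 2)/(p^2 - 9*p + 8)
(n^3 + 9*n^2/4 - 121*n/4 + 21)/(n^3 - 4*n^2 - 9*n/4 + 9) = (4*n^2 + 25*n - 21)/(4*n^2 - 9)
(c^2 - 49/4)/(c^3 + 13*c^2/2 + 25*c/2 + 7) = (c - 7/2)/(c^2 + 3*c + 2)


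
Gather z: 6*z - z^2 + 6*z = -z^2 + 12*z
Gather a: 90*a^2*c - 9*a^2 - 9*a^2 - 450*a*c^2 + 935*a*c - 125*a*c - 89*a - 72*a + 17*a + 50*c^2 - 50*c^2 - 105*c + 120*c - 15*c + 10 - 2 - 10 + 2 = a^2*(90*c - 18) + a*(-450*c^2 + 810*c - 144)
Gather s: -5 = -5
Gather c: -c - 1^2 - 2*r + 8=-c - 2*r + 7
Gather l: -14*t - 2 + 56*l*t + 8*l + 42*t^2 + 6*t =l*(56*t + 8) + 42*t^2 - 8*t - 2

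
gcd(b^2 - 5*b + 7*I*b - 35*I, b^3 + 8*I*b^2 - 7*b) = b + 7*I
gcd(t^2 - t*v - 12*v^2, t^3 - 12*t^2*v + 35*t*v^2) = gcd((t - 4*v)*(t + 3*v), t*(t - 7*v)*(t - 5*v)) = 1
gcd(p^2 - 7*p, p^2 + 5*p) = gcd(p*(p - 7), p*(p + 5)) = p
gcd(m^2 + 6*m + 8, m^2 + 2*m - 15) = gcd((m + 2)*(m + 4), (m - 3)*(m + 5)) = 1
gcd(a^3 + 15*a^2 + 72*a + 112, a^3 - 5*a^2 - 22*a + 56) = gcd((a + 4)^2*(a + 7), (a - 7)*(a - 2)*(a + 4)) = a + 4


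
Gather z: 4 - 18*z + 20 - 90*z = 24 - 108*z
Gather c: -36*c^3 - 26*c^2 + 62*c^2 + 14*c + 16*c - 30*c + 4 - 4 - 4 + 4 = -36*c^3 + 36*c^2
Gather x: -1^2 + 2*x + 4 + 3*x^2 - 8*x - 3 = 3*x^2 - 6*x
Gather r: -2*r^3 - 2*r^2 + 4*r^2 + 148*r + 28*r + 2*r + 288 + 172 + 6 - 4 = -2*r^3 + 2*r^2 + 178*r + 462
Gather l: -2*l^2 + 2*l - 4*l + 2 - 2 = -2*l^2 - 2*l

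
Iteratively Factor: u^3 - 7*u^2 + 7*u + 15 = (u + 1)*(u^2 - 8*u + 15) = (u - 3)*(u + 1)*(u - 5)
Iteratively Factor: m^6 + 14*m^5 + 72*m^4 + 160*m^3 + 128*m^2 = (m)*(m^5 + 14*m^4 + 72*m^3 + 160*m^2 + 128*m) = m*(m + 4)*(m^4 + 10*m^3 + 32*m^2 + 32*m) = m*(m + 4)^2*(m^3 + 6*m^2 + 8*m) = m*(m + 4)^3*(m^2 + 2*m) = m*(m + 2)*(m + 4)^3*(m)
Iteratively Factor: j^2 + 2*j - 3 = (j + 3)*(j - 1)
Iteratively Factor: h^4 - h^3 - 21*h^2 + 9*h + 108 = (h - 3)*(h^3 + 2*h^2 - 15*h - 36) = (h - 3)*(h + 3)*(h^2 - h - 12) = (h - 4)*(h - 3)*(h + 3)*(h + 3)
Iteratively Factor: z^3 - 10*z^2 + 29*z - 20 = (z - 1)*(z^2 - 9*z + 20) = (z - 5)*(z - 1)*(z - 4)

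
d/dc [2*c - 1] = 2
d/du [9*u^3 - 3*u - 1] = 27*u^2 - 3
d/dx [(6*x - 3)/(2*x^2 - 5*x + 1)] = 3*(-4*x^2 + 4*x - 3)/(4*x^4 - 20*x^3 + 29*x^2 - 10*x + 1)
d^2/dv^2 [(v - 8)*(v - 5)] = 2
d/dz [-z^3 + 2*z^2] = z*(4 - 3*z)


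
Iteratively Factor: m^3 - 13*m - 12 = (m + 3)*(m^2 - 3*m - 4) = (m + 1)*(m + 3)*(m - 4)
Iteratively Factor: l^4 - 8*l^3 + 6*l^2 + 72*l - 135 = (l - 3)*(l^3 - 5*l^2 - 9*l + 45) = (l - 5)*(l - 3)*(l^2 - 9) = (l - 5)*(l - 3)^2*(l + 3)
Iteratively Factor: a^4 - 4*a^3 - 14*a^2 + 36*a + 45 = (a - 3)*(a^3 - a^2 - 17*a - 15) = (a - 3)*(a + 3)*(a^2 - 4*a - 5) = (a - 3)*(a + 1)*(a + 3)*(a - 5)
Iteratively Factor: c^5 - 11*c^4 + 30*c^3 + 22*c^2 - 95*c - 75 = (c - 5)*(c^4 - 6*c^3 + 22*c + 15) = (c - 5)*(c + 1)*(c^3 - 7*c^2 + 7*c + 15) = (c - 5)*(c - 3)*(c + 1)*(c^2 - 4*c - 5) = (c - 5)^2*(c - 3)*(c + 1)*(c + 1)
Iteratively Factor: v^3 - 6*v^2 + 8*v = (v)*(v^2 - 6*v + 8) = v*(v - 4)*(v - 2)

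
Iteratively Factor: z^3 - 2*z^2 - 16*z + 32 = (z + 4)*(z^2 - 6*z + 8) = (z - 2)*(z + 4)*(z - 4)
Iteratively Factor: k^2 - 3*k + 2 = (k - 2)*(k - 1)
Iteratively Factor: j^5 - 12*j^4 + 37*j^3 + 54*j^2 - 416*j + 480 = (j + 3)*(j^4 - 15*j^3 + 82*j^2 - 192*j + 160) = (j - 4)*(j + 3)*(j^3 - 11*j^2 + 38*j - 40) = (j - 5)*(j - 4)*(j + 3)*(j^2 - 6*j + 8) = (j - 5)*(j - 4)^2*(j + 3)*(j - 2)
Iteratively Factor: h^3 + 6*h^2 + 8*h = (h + 4)*(h^2 + 2*h) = h*(h + 4)*(h + 2)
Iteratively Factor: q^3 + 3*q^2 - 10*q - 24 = (q + 4)*(q^2 - q - 6) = (q - 3)*(q + 4)*(q + 2)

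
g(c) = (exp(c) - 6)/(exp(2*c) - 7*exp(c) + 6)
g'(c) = (exp(c) - 6)*(-2*exp(2*c) + 7*exp(c))/(exp(2*c) - 7*exp(c) + 6)^2 + exp(c)/(exp(2*c) - 7*exp(c) + 6)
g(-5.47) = -1.00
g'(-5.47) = -0.00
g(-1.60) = -1.25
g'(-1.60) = -0.32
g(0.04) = 24.50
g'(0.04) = -624.92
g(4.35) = 0.01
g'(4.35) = -0.01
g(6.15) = 0.00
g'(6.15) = -0.00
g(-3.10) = -1.05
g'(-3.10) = -0.05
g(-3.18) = -1.04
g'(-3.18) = -0.05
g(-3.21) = -1.04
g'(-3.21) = -0.04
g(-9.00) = -1.00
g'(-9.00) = 0.00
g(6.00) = 0.00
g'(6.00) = 0.00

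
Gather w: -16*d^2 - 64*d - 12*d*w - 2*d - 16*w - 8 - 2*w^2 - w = -16*d^2 - 66*d - 2*w^2 + w*(-12*d - 17) - 8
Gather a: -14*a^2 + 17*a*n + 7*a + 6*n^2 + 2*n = -14*a^2 + a*(17*n + 7) + 6*n^2 + 2*n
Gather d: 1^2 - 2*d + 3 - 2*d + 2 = 6 - 4*d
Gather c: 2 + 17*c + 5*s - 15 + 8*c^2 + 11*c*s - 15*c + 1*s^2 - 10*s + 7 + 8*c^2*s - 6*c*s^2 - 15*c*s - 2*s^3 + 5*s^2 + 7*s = c^2*(8*s + 8) + c*(-6*s^2 - 4*s + 2) - 2*s^3 + 6*s^2 + 2*s - 6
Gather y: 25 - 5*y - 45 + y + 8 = -4*y - 12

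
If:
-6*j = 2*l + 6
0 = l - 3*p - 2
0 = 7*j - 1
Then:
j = 1/7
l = -24/7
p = -38/21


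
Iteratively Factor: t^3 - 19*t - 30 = (t + 3)*(t^2 - 3*t - 10) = (t - 5)*(t + 3)*(t + 2)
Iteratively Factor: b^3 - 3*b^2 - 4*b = (b - 4)*(b^2 + b) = b*(b - 4)*(b + 1)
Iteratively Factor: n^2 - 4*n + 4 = (n - 2)*(n - 2)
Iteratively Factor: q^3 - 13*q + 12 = (q + 4)*(q^2 - 4*q + 3) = (q - 3)*(q + 4)*(q - 1)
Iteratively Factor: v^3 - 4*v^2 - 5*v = (v + 1)*(v^2 - 5*v) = (v - 5)*(v + 1)*(v)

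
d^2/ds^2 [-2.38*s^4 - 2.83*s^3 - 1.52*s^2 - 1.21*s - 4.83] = -28.56*s^2 - 16.98*s - 3.04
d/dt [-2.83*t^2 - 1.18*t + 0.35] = -5.66*t - 1.18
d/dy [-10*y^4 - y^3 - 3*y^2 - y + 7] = -40*y^3 - 3*y^2 - 6*y - 1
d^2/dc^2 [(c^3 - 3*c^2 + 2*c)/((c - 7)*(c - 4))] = 4*(31*c^3 - 336*c^2 + 1092*c - 868)/(c^6 - 33*c^5 + 447*c^4 - 3179*c^3 + 12516*c^2 - 25872*c + 21952)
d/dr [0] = 0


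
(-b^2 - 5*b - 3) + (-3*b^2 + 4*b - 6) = -4*b^2 - b - 9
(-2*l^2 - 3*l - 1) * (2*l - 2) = -4*l^3 - 2*l^2 + 4*l + 2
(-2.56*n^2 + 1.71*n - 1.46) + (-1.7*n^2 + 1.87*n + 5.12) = -4.26*n^2 + 3.58*n + 3.66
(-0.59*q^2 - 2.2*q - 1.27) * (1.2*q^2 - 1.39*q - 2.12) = -0.708*q^4 - 1.8199*q^3 + 2.7848*q^2 + 6.4293*q + 2.6924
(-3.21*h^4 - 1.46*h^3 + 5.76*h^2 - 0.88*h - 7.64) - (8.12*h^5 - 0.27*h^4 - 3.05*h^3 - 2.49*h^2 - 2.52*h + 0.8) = -8.12*h^5 - 2.94*h^4 + 1.59*h^3 + 8.25*h^2 + 1.64*h - 8.44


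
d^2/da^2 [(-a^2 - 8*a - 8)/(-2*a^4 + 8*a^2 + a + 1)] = 2*(12*a^8 + 192*a^7 + 336*a^6 - 372*a^5 - 1080*a^4 + 632*a^3 + 1608*a^2 - 63)/(8*a^12 - 96*a^10 - 12*a^9 + 372*a^8 + 96*a^7 - 410*a^6 - 180*a^5 - 210*a^4 - 49*a^3 - 27*a^2 - 3*a - 1)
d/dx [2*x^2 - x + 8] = 4*x - 1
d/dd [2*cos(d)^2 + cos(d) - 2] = -(4*cos(d) + 1)*sin(d)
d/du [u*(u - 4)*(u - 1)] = 3*u^2 - 10*u + 4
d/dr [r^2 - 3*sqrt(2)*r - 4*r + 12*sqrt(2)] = 2*r - 3*sqrt(2) - 4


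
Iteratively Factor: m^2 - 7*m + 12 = (m - 4)*(m - 3)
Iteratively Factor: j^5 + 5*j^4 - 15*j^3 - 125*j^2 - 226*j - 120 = (j + 2)*(j^4 + 3*j^3 - 21*j^2 - 83*j - 60) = (j + 2)*(j + 4)*(j^3 - j^2 - 17*j - 15) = (j + 1)*(j + 2)*(j + 4)*(j^2 - 2*j - 15) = (j - 5)*(j + 1)*(j + 2)*(j + 4)*(j + 3)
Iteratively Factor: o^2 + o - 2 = (o - 1)*(o + 2)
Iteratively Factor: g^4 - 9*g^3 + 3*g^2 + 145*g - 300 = (g - 5)*(g^3 - 4*g^2 - 17*g + 60) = (g - 5)*(g - 3)*(g^2 - g - 20) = (g - 5)*(g - 3)*(g + 4)*(g - 5)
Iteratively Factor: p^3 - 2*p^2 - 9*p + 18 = (p - 3)*(p^2 + p - 6) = (p - 3)*(p - 2)*(p + 3)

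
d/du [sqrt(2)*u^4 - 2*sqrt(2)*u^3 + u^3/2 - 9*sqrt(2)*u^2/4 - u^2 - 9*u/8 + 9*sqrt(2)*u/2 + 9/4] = 4*sqrt(2)*u^3 - 6*sqrt(2)*u^2 + 3*u^2/2 - 9*sqrt(2)*u/2 - 2*u - 9/8 + 9*sqrt(2)/2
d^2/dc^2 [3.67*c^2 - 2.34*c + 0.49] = 7.34000000000000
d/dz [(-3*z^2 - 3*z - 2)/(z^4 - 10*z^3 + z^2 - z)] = (6*z^5 - 21*z^4 - 52*z^3 - 54*z^2 + 4*z - 2)/(z^2*(z^6 - 20*z^5 + 102*z^4 - 22*z^3 + 21*z^2 - 2*z + 1))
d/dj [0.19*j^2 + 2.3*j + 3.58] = 0.38*j + 2.3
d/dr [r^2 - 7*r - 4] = 2*r - 7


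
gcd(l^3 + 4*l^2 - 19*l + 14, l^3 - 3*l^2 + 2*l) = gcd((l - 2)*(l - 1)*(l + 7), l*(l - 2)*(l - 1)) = l^2 - 3*l + 2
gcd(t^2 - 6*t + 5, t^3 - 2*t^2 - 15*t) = t - 5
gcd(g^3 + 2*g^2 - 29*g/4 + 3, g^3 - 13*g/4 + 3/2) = g^2 - 2*g + 3/4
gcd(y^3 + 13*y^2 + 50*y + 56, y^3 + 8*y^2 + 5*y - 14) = y^2 + 9*y + 14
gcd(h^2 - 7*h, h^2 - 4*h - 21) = h - 7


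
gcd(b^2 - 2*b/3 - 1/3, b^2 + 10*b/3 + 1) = b + 1/3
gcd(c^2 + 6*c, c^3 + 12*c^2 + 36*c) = c^2 + 6*c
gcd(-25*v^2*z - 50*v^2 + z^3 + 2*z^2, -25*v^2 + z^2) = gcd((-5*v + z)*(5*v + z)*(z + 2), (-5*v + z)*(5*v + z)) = -25*v^2 + z^2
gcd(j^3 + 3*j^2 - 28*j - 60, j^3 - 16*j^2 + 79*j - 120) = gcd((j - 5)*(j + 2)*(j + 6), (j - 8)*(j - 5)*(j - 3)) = j - 5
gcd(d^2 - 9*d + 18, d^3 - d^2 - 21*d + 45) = d - 3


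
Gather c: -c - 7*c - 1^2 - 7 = -8*c - 8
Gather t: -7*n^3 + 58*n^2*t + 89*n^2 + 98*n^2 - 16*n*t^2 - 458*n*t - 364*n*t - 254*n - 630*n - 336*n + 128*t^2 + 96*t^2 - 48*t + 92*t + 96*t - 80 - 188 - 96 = -7*n^3 + 187*n^2 - 1220*n + t^2*(224 - 16*n) + t*(58*n^2 - 822*n + 140) - 364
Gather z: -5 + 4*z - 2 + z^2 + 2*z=z^2 + 6*z - 7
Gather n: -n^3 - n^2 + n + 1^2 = -n^3 - n^2 + n + 1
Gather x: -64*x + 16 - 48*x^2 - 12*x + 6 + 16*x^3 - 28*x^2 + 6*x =16*x^3 - 76*x^2 - 70*x + 22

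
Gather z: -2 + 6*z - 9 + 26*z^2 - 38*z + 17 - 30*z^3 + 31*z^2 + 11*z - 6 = -30*z^3 + 57*z^2 - 21*z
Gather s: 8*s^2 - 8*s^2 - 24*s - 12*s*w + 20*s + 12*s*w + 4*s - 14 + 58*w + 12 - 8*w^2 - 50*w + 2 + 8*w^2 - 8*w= 0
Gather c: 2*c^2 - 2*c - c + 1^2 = 2*c^2 - 3*c + 1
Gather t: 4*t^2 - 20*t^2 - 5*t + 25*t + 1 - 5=-16*t^2 + 20*t - 4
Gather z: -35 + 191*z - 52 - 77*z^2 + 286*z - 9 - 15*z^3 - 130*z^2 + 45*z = -15*z^3 - 207*z^2 + 522*z - 96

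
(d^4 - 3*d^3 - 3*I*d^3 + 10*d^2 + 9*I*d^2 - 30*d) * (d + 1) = d^5 - 2*d^4 - 3*I*d^4 + 7*d^3 + 6*I*d^3 - 20*d^2 + 9*I*d^2 - 30*d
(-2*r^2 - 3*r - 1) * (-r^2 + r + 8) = 2*r^4 + r^3 - 18*r^2 - 25*r - 8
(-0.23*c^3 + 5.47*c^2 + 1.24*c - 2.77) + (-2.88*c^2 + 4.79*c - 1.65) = -0.23*c^3 + 2.59*c^2 + 6.03*c - 4.42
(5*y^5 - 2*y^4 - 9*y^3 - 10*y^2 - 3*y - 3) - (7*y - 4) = 5*y^5 - 2*y^4 - 9*y^3 - 10*y^2 - 10*y + 1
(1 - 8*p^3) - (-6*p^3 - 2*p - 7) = -2*p^3 + 2*p + 8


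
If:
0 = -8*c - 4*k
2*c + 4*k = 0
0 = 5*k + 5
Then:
No Solution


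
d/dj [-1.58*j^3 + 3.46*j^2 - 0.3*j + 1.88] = -4.74*j^2 + 6.92*j - 0.3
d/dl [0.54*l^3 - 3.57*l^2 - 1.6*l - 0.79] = 1.62*l^2 - 7.14*l - 1.6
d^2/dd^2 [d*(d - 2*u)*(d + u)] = 6*d - 2*u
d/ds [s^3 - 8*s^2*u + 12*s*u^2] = 3*s^2 - 16*s*u + 12*u^2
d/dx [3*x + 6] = 3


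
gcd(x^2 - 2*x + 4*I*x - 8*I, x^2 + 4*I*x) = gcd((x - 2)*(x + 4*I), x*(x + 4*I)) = x + 4*I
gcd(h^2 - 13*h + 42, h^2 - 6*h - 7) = h - 7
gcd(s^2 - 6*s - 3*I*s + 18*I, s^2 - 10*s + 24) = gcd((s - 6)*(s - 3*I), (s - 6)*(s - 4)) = s - 6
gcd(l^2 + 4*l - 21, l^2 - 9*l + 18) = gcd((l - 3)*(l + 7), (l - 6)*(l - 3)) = l - 3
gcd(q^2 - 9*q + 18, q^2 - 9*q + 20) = 1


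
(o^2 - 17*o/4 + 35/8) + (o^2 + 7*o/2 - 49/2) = 2*o^2 - 3*o/4 - 161/8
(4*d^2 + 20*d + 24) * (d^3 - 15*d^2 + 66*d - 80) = 4*d^5 - 40*d^4 - 12*d^3 + 640*d^2 - 16*d - 1920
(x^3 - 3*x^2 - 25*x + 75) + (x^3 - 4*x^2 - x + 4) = 2*x^3 - 7*x^2 - 26*x + 79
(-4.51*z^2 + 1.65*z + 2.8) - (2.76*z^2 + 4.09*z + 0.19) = -7.27*z^2 - 2.44*z + 2.61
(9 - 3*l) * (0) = 0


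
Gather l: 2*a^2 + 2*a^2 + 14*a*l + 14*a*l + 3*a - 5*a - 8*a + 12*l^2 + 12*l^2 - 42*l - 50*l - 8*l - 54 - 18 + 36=4*a^2 - 10*a + 24*l^2 + l*(28*a - 100) - 36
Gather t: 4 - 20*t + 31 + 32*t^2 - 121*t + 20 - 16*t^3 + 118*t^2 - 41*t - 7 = -16*t^3 + 150*t^2 - 182*t + 48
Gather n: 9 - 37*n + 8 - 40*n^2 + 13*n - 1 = -40*n^2 - 24*n + 16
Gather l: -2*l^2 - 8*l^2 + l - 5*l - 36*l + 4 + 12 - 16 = -10*l^2 - 40*l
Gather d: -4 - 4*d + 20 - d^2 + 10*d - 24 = -d^2 + 6*d - 8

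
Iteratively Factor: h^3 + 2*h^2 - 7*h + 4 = (h + 4)*(h^2 - 2*h + 1) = (h - 1)*(h + 4)*(h - 1)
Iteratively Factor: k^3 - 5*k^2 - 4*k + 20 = (k - 2)*(k^2 - 3*k - 10) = (k - 5)*(k - 2)*(k + 2)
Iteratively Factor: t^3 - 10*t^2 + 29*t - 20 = (t - 5)*(t^2 - 5*t + 4) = (t - 5)*(t - 4)*(t - 1)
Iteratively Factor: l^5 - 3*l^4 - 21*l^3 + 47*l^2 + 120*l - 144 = (l - 4)*(l^4 + l^3 - 17*l^2 - 21*l + 36) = (l - 4)*(l + 3)*(l^3 - 2*l^2 - 11*l + 12) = (l - 4)*(l + 3)^2*(l^2 - 5*l + 4) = (l - 4)*(l - 1)*(l + 3)^2*(l - 4)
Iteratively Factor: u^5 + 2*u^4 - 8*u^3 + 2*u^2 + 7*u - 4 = (u + 1)*(u^4 + u^3 - 9*u^2 + 11*u - 4) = (u - 1)*(u + 1)*(u^3 + 2*u^2 - 7*u + 4) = (u - 1)^2*(u + 1)*(u^2 + 3*u - 4) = (u - 1)^3*(u + 1)*(u + 4)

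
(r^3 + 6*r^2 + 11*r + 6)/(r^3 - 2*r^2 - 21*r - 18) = (r + 2)/(r - 6)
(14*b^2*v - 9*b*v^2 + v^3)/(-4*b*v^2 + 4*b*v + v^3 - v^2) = (-14*b^2 + 9*b*v - v^2)/(4*b*v - 4*b - v^2 + v)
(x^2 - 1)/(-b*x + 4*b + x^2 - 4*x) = (1 - x^2)/(b*x - 4*b - x^2 + 4*x)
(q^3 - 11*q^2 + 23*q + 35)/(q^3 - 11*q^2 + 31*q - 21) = (q^2 - 4*q - 5)/(q^2 - 4*q + 3)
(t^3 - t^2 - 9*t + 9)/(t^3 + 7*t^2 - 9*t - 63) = (t - 1)/(t + 7)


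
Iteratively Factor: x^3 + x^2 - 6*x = (x + 3)*(x^2 - 2*x) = x*(x + 3)*(x - 2)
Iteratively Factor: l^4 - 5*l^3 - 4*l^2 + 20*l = (l - 5)*(l^3 - 4*l) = l*(l - 5)*(l^2 - 4) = l*(l - 5)*(l - 2)*(l + 2)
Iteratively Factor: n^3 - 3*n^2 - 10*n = (n - 5)*(n^2 + 2*n) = (n - 5)*(n + 2)*(n)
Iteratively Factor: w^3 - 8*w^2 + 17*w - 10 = (w - 5)*(w^2 - 3*w + 2) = (w - 5)*(w - 1)*(w - 2)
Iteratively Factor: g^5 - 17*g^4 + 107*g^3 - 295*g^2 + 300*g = (g - 5)*(g^4 - 12*g^3 + 47*g^2 - 60*g) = (g - 5)^2*(g^3 - 7*g^2 + 12*g) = (g - 5)^2*(g - 4)*(g^2 - 3*g) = (g - 5)^2*(g - 4)*(g - 3)*(g)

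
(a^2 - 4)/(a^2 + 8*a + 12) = (a - 2)/(a + 6)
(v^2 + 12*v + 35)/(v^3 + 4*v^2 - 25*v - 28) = (v + 5)/(v^2 - 3*v - 4)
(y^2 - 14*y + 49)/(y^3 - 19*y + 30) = (y^2 - 14*y + 49)/(y^3 - 19*y + 30)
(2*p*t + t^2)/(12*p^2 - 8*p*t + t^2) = t*(2*p + t)/(12*p^2 - 8*p*t + t^2)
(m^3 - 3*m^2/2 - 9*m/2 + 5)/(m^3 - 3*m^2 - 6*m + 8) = (m - 5/2)/(m - 4)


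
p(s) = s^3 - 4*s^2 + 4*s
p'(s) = 3*s^2 - 8*s + 4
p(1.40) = 0.50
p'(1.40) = -1.32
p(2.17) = 0.06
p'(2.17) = 0.77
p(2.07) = 0.01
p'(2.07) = 0.29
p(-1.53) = -19.07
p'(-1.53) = 23.26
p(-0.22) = -1.08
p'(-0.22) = 5.91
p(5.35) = 60.04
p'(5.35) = 47.07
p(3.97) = 15.41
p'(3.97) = 19.52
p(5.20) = 53.25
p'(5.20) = 43.52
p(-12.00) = -2352.00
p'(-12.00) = 532.00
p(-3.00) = -75.00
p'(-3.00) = 55.00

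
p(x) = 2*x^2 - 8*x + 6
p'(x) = 4*x - 8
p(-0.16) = 7.33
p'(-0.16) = -8.64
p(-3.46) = 57.62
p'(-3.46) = -21.84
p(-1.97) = 29.52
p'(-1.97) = -15.88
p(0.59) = 1.98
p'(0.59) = -5.64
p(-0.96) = 15.52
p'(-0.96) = -11.84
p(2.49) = -1.52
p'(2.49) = 1.96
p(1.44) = -1.37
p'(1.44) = -2.24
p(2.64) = -1.18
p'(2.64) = 2.56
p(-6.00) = 126.00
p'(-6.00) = -32.00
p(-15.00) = 576.00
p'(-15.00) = -68.00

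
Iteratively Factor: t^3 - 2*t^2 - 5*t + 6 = (t - 3)*(t^2 + t - 2) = (t - 3)*(t + 2)*(t - 1)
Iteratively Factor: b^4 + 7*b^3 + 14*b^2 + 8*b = (b + 1)*(b^3 + 6*b^2 + 8*b) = (b + 1)*(b + 2)*(b^2 + 4*b) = b*(b + 1)*(b + 2)*(b + 4)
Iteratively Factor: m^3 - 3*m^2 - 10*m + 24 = (m - 4)*(m^2 + m - 6) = (m - 4)*(m + 3)*(m - 2)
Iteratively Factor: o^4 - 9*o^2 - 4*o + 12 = (o - 1)*(o^3 + o^2 - 8*o - 12) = (o - 1)*(o + 2)*(o^2 - o - 6) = (o - 3)*(o - 1)*(o + 2)*(o + 2)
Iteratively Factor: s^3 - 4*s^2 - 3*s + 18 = (s - 3)*(s^2 - s - 6) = (s - 3)*(s + 2)*(s - 3)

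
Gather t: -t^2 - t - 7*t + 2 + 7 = -t^2 - 8*t + 9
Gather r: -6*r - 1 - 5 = -6*r - 6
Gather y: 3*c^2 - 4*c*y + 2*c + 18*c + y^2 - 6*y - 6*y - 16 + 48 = 3*c^2 + 20*c + y^2 + y*(-4*c - 12) + 32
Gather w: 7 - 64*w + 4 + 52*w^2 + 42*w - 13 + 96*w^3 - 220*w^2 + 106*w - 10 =96*w^3 - 168*w^2 + 84*w - 12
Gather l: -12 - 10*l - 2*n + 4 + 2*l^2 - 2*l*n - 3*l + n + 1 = 2*l^2 + l*(-2*n - 13) - n - 7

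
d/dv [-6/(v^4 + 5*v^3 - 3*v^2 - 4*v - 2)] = 6*(4*v^3 + 15*v^2 - 6*v - 4)/(-v^4 - 5*v^3 + 3*v^2 + 4*v + 2)^2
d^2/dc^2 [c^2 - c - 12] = 2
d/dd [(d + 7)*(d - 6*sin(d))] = d - (d + 7)*(6*cos(d) - 1) - 6*sin(d)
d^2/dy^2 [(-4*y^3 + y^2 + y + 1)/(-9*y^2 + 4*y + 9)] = 2*(271*y^3 - 54*y^2 + 837*y - 142)/(729*y^6 - 972*y^5 - 1755*y^4 + 1880*y^3 + 1755*y^2 - 972*y - 729)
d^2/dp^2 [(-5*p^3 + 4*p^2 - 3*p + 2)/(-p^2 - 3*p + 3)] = 6*(25*p^3 - 59*p^2 + 48*p - 11)/(p^6 + 9*p^5 + 18*p^4 - 27*p^3 - 54*p^2 + 81*p - 27)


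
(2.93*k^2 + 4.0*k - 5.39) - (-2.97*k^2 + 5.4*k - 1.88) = 5.9*k^2 - 1.4*k - 3.51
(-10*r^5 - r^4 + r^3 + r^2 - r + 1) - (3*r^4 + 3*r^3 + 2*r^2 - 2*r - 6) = -10*r^5 - 4*r^4 - 2*r^3 - r^2 + r + 7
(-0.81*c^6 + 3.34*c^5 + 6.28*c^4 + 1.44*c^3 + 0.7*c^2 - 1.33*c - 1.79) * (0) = 0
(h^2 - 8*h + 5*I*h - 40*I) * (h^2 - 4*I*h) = h^4 - 8*h^3 + I*h^3 + 20*h^2 - 8*I*h^2 - 160*h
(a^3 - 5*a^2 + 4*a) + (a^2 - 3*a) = a^3 - 4*a^2 + a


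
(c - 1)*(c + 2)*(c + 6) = c^3 + 7*c^2 + 4*c - 12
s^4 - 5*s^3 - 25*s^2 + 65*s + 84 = (s - 7)*(s - 3)*(s + 1)*(s + 4)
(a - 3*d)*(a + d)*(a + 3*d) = a^3 + a^2*d - 9*a*d^2 - 9*d^3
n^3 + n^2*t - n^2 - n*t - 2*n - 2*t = (n - 2)*(n + 1)*(n + t)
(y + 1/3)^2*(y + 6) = y^3 + 20*y^2/3 + 37*y/9 + 2/3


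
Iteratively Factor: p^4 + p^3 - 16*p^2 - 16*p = (p + 1)*(p^3 - 16*p) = (p + 1)*(p + 4)*(p^2 - 4*p) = (p - 4)*(p + 1)*(p + 4)*(p)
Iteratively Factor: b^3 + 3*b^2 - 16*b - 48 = (b - 4)*(b^2 + 7*b + 12) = (b - 4)*(b + 3)*(b + 4)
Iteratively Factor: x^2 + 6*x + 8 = (x + 2)*(x + 4)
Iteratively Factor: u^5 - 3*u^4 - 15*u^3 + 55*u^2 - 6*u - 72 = (u + 4)*(u^4 - 7*u^3 + 13*u^2 + 3*u - 18) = (u - 2)*(u + 4)*(u^3 - 5*u^2 + 3*u + 9) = (u - 3)*(u - 2)*(u + 4)*(u^2 - 2*u - 3) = (u - 3)^2*(u - 2)*(u + 4)*(u + 1)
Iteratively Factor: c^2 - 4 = (c + 2)*(c - 2)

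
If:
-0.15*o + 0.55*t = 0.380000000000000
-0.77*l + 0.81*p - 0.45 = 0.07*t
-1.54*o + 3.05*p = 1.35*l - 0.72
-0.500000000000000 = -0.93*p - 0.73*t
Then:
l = -0.87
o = 0.85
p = -0.19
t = 0.92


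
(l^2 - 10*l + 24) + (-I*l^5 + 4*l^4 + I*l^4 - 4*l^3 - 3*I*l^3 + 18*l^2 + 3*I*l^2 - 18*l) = -I*l^5 + 4*l^4 + I*l^4 - 4*l^3 - 3*I*l^3 + 19*l^2 + 3*I*l^2 - 28*l + 24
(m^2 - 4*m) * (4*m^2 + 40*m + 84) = 4*m^4 + 24*m^3 - 76*m^2 - 336*m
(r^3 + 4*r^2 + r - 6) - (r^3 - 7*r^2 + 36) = 11*r^2 + r - 42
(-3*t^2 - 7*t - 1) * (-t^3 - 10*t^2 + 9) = 3*t^5 + 37*t^4 + 71*t^3 - 17*t^2 - 63*t - 9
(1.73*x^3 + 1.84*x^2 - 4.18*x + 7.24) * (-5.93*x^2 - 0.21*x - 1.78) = -10.2589*x^5 - 11.2745*x^4 + 21.3216*x^3 - 45.3306*x^2 + 5.92*x - 12.8872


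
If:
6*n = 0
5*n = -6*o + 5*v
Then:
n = 0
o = 5*v/6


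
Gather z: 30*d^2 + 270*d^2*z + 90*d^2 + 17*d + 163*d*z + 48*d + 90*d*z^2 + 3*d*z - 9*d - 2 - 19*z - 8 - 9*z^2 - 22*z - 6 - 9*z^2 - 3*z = 120*d^2 + 56*d + z^2*(90*d - 18) + z*(270*d^2 + 166*d - 44) - 16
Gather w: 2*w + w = 3*w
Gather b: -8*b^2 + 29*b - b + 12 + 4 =-8*b^2 + 28*b + 16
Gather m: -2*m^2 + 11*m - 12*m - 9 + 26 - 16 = -2*m^2 - m + 1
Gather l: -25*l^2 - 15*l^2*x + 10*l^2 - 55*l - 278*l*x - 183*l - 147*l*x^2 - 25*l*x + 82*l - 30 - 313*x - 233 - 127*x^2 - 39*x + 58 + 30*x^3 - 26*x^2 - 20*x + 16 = l^2*(-15*x - 15) + l*(-147*x^2 - 303*x - 156) + 30*x^3 - 153*x^2 - 372*x - 189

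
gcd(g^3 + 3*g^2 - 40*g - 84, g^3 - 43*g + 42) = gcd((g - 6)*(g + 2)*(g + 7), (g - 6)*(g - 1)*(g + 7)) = g^2 + g - 42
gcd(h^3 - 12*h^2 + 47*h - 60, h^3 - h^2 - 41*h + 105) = h^2 - 8*h + 15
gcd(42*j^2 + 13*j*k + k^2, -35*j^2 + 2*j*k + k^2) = 7*j + k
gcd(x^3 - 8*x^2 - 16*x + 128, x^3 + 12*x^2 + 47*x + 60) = x + 4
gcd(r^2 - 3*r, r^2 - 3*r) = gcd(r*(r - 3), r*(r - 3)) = r^2 - 3*r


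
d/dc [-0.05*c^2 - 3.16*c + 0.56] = -0.1*c - 3.16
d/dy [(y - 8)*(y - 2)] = 2*y - 10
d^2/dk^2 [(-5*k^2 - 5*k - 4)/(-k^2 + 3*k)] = 8*(5*k^3 + 3*k^2 - 9*k + 9)/(k^3*(k^3 - 9*k^2 + 27*k - 27))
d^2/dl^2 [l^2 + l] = 2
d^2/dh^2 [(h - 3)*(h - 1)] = 2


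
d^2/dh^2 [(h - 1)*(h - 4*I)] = 2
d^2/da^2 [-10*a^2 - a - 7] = -20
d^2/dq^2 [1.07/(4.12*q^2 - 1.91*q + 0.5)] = (-36.325216*q^2 + 16.840088*q + 1.07*(8.24*q - 1.91)*(16.48*q - 3.82) - 4.4084)/(4.12*q^2 - 1.91*q + 0.5)^3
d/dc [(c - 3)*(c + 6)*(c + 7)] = 3*c^2 + 20*c + 3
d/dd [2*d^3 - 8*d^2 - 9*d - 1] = 6*d^2 - 16*d - 9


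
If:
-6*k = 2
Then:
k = -1/3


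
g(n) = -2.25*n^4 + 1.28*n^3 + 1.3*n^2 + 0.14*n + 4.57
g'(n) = -9.0*n^3 + 3.84*n^2 + 2.6*n + 0.14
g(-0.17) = 4.58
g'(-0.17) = -0.15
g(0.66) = 5.17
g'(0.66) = 0.94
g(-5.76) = -2674.41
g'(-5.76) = 1832.49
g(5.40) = -1668.40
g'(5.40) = -1291.02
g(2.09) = -20.70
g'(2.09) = -59.82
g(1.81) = -7.48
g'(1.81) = -35.94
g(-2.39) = -79.23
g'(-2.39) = 138.73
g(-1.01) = 2.09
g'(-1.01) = 10.70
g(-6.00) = -3141.95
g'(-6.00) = 2066.78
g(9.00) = -13718.00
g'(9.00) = -6226.42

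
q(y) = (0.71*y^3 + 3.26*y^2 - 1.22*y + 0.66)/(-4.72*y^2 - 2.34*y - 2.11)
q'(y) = (9.44*y + 2.34)*(0.71*y^3 + 3.26*y^2 - 1.22*y + 0.66)/(-4.72*y^2 - 2.34*y - 2.11)^2 + (2.13*y^2 + 6.52*y - 1.22)/(-4.72*y^2 - 2.34*y - 2.11)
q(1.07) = -0.39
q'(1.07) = -0.33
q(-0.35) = -0.78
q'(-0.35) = 1.33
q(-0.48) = -0.92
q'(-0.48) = 0.88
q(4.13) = -1.10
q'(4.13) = -0.18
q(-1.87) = -0.68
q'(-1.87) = -0.31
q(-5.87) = 0.16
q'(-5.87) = -0.17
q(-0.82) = -1.03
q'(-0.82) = -0.13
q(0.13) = -0.22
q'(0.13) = 0.45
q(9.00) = -1.90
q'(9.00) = -0.16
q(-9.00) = 0.67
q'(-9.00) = -0.16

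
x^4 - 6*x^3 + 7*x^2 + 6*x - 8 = (x - 4)*(x - 2)*(x - 1)*(x + 1)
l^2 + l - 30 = (l - 5)*(l + 6)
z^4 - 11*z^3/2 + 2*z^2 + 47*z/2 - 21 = (z - 7/2)*(z - 3)*(z - 1)*(z + 2)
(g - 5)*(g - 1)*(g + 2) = g^3 - 4*g^2 - 7*g + 10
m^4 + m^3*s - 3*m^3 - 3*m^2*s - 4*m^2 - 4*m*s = m*(m - 4)*(m + 1)*(m + s)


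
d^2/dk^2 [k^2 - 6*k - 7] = 2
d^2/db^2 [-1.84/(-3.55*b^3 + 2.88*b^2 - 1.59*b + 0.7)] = ((10.5984 - 39.192*b)*(3.55*b^3 - 2.88*b^2 + 1.59*b - 0.7) + 1.84*(10.65*b^2 - 5.76*b + 1.59)*(21.3*b^2 - 11.52*b + 3.18))/(3.55*b^3 - 2.88*b^2 + 1.59*b - 0.7)^3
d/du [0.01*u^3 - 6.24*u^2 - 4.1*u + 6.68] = 0.03*u^2 - 12.48*u - 4.1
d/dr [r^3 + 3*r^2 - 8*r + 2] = 3*r^2 + 6*r - 8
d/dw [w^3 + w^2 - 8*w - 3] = 3*w^2 + 2*w - 8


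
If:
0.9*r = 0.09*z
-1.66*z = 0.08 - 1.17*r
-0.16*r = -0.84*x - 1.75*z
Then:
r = -0.01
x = 0.11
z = -0.05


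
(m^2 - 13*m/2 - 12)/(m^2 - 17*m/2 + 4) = (2*m + 3)/(2*m - 1)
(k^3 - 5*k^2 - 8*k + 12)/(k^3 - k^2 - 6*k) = (k^2 - 7*k + 6)/(k*(k - 3))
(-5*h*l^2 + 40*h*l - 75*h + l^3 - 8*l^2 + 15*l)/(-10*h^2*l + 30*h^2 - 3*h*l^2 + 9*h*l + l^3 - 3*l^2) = (l - 5)/(2*h + l)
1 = 1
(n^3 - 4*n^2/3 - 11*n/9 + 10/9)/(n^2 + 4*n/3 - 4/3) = (3*n^2 - 2*n - 5)/(3*(n + 2))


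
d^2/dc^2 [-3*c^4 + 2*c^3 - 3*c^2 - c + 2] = -36*c^2 + 12*c - 6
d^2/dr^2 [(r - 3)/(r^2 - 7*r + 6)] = 2*((10 - 3*r)*(r^2 - 7*r + 6) + (r - 3)*(2*r - 7)^2)/(r^2 - 7*r + 6)^3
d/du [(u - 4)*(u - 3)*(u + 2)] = 3*u^2 - 10*u - 2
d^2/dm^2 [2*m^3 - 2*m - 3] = 12*m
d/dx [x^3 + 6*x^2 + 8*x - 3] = 3*x^2 + 12*x + 8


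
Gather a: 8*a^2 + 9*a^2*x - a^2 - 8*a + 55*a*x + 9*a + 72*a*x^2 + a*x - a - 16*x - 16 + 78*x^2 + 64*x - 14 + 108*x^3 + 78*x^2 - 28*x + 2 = a^2*(9*x + 7) + a*(72*x^2 + 56*x) + 108*x^3 + 156*x^2 + 20*x - 28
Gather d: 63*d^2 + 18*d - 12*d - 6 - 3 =63*d^2 + 6*d - 9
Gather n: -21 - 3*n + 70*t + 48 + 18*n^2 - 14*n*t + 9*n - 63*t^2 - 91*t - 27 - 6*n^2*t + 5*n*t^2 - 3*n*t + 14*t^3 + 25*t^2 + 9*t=n^2*(18 - 6*t) + n*(5*t^2 - 17*t + 6) + 14*t^3 - 38*t^2 - 12*t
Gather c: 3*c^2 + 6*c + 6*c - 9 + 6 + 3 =3*c^2 + 12*c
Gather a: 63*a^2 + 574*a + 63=63*a^2 + 574*a + 63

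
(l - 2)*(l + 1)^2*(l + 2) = l^4 + 2*l^3 - 3*l^2 - 8*l - 4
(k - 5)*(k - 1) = k^2 - 6*k + 5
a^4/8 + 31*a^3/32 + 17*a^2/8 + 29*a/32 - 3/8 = (a/4 + 1)*(a/2 + 1/2)*(a - 1/4)*(a + 3)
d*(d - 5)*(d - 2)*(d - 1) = d^4 - 8*d^3 + 17*d^2 - 10*d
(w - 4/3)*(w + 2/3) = w^2 - 2*w/3 - 8/9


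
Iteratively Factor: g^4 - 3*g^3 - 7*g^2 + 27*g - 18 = (g - 1)*(g^3 - 2*g^2 - 9*g + 18) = (g - 1)*(g + 3)*(g^2 - 5*g + 6) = (g - 3)*(g - 1)*(g + 3)*(g - 2)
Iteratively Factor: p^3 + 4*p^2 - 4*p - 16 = (p + 2)*(p^2 + 2*p - 8) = (p - 2)*(p + 2)*(p + 4)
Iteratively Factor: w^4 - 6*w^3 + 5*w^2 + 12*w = (w)*(w^3 - 6*w^2 + 5*w + 12) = w*(w - 3)*(w^2 - 3*w - 4) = w*(w - 3)*(w + 1)*(w - 4)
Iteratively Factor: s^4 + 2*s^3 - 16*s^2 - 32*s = (s)*(s^3 + 2*s^2 - 16*s - 32) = s*(s - 4)*(s^2 + 6*s + 8) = s*(s - 4)*(s + 2)*(s + 4)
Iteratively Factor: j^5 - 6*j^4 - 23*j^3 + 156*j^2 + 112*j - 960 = (j - 5)*(j^4 - j^3 - 28*j^2 + 16*j + 192) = (j - 5)*(j - 4)*(j^3 + 3*j^2 - 16*j - 48) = (j - 5)*(j - 4)^2*(j^2 + 7*j + 12) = (j - 5)*(j - 4)^2*(j + 3)*(j + 4)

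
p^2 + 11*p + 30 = (p + 5)*(p + 6)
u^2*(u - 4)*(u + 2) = u^4 - 2*u^3 - 8*u^2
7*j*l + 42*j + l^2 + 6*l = (7*j + l)*(l + 6)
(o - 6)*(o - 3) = o^2 - 9*o + 18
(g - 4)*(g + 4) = g^2 - 16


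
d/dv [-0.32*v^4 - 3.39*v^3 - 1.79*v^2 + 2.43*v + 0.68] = -1.28*v^3 - 10.17*v^2 - 3.58*v + 2.43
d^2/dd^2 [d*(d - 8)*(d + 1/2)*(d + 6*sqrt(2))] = 12*d^2 - 45*d + 36*sqrt(2)*d - 90*sqrt(2) - 8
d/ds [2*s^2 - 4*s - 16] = 4*s - 4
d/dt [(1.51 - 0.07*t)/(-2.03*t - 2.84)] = (6.626123*t + 9.270044)/(2.03*t + 2.84)^3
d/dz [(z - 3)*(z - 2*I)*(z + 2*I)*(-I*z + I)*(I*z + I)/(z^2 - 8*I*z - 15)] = (3*z^6 + z^5*(-6 - 32*I) + z^4*(-72 + 72*I) + z^3*(180 - 48*I) + z^2*(-131 + 72*I) + 246*z + 60 + 96*I)/(z^4 - 16*I*z^3 - 94*z^2 + 240*I*z + 225)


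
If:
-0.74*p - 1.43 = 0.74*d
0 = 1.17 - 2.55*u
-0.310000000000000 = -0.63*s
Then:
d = -p - 1.93243243243243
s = 0.49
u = 0.46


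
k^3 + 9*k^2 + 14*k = k*(k + 2)*(k + 7)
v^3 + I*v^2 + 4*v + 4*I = (v - 2*I)*(v + I)*(v + 2*I)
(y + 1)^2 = y^2 + 2*y + 1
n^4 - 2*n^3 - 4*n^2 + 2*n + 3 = (n - 3)*(n - 1)*(n + 1)^2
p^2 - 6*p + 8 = (p - 4)*(p - 2)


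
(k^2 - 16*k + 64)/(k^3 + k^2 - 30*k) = (k^2 - 16*k + 64)/(k*(k^2 + k - 30))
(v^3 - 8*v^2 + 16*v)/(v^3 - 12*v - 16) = v*(v - 4)/(v^2 + 4*v + 4)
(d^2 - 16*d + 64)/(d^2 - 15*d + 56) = (d - 8)/(d - 7)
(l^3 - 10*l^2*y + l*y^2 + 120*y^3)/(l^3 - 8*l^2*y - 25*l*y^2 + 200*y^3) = (l + 3*y)/(l + 5*y)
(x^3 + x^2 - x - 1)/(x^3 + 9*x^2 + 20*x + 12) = (x^2 - 1)/(x^2 + 8*x + 12)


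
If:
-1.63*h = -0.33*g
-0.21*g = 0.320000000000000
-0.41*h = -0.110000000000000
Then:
No Solution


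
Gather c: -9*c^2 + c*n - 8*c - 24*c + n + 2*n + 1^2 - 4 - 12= -9*c^2 + c*(n - 32) + 3*n - 15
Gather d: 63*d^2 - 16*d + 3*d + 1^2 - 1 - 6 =63*d^2 - 13*d - 6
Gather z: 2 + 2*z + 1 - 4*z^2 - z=-4*z^2 + z + 3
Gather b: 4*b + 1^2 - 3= 4*b - 2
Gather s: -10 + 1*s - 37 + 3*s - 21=4*s - 68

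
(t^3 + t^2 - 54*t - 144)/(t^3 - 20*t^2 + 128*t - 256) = (t^2 + 9*t + 18)/(t^2 - 12*t + 32)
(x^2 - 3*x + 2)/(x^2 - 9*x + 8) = (x - 2)/(x - 8)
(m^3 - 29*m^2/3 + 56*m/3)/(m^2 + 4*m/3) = (3*m^2 - 29*m + 56)/(3*m + 4)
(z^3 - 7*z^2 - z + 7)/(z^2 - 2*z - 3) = (z^2 - 8*z + 7)/(z - 3)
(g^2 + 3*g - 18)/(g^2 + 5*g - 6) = (g - 3)/(g - 1)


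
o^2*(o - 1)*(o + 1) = o^4 - o^2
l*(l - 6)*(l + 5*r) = l^3 + 5*l^2*r - 6*l^2 - 30*l*r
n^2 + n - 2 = (n - 1)*(n + 2)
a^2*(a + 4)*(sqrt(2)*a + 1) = sqrt(2)*a^4 + a^3 + 4*sqrt(2)*a^3 + 4*a^2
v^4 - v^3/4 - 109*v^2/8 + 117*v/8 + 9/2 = (v - 3)*(v - 3/2)*(v + 1/4)*(v + 4)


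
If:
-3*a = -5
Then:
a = 5/3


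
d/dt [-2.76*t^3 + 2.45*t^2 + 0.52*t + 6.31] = -8.28*t^2 + 4.9*t + 0.52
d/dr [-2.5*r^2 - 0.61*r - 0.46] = -5.0*r - 0.61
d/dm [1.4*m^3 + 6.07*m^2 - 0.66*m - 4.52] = 4.2*m^2 + 12.14*m - 0.66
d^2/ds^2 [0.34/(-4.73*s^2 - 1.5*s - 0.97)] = (15.213572*s^2 + 4.8246*s - 0.34*(9.46*s + 1.5)*(18.92*s + 3.0) + 3.119908)/(4.73*s^2 + 1.5*s + 0.97)^3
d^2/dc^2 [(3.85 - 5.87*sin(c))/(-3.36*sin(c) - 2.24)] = 0.0263622314004967*(87.644928*sin(c)^2 - 58.429952*sin(c) - 175.289856)/(1.0*sin(c) + 0.666666666666667)^3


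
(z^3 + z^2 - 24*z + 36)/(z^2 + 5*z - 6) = (z^2 - 5*z + 6)/(z - 1)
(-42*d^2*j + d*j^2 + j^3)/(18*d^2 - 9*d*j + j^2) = j*(-7*d - j)/(3*d - j)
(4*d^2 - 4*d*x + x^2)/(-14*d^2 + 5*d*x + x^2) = (-2*d + x)/(7*d + x)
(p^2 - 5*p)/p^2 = (p - 5)/p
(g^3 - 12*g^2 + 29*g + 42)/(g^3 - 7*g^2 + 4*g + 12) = (g - 7)/(g - 2)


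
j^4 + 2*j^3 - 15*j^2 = j^2*(j - 3)*(j + 5)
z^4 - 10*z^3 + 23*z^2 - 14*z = z*(z - 7)*(z - 2)*(z - 1)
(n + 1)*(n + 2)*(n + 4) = n^3 + 7*n^2 + 14*n + 8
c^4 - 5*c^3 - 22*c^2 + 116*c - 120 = (c - 6)*(c - 2)^2*(c + 5)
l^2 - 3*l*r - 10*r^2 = (l - 5*r)*(l + 2*r)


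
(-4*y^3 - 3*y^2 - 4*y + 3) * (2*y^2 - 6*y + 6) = -8*y^5 + 18*y^4 - 14*y^3 + 12*y^2 - 42*y + 18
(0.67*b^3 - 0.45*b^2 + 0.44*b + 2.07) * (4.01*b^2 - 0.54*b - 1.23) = 2.6867*b^5 - 2.1663*b^4 + 1.1833*b^3 + 8.6166*b^2 - 1.659*b - 2.5461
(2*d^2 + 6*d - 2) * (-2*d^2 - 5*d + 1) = -4*d^4 - 22*d^3 - 24*d^2 + 16*d - 2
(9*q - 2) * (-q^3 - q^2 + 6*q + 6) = -9*q^4 - 7*q^3 + 56*q^2 + 42*q - 12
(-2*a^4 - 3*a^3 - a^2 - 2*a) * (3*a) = -6*a^5 - 9*a^4 - 3*a^3 - 6*a^2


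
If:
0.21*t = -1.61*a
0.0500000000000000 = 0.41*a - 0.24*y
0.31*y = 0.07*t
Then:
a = 0.06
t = -0.46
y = -0.10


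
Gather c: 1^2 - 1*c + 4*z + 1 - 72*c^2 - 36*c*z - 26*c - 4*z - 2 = -72*c^2 + c*(-36*z - 27)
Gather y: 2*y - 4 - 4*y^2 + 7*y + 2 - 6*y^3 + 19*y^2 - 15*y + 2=-6*y^3 + 15*y^2 - 6*y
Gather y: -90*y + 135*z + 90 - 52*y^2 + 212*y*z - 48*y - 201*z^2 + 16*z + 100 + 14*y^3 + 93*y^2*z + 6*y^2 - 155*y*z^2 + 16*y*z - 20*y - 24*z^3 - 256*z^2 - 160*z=14*y^3 + y^2*(93*z - 46) + y*(-155*z^2 + 228*z - 158) - 24*z^3 - 457*z^2 - 9*z + 190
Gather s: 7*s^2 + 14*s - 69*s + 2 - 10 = 7*s^2 - 55*s - 8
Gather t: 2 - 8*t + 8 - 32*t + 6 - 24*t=16 - 64*t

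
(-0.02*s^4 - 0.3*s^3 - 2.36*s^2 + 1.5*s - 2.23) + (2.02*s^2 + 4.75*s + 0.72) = -0.02*s^4 - 0.3*s^3 - 0.34*s^2 + 6.25*s - 1.51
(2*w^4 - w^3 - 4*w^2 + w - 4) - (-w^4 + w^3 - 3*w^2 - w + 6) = 3*w^4 - 2*w^3 - w^2 + 2*w - 10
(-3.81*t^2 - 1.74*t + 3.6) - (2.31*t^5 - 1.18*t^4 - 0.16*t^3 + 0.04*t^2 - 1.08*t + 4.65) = -2.31*t^5 + 1.18*t^4 + 0.16*t^3 - 3.85*t^2 - 0.66*t - 1.05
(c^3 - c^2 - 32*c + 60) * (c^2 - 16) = c^5 - c^4 - 48*c^3 + 76*c^2 + 512*c - 960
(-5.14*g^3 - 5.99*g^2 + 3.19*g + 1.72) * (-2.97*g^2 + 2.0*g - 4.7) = 15.2658*g^5 + 7.5103*g^4 + 2.7037*g^3 + 29.4246*g^2 - 11.553*g - 8.084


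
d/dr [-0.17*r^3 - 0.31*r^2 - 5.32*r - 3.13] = -0.51*r^2 - 0.62*r - 5.32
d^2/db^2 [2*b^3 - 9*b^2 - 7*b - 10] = 12*b - 18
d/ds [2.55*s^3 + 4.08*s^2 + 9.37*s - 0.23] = 7.65*s^2 + 8.16*s + 9.37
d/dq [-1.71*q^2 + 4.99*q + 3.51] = 4.99 - 3.42*q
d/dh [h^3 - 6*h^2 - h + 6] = 3*h^2 - 12*h - 1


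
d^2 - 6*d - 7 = (d - 7)*(d + 1)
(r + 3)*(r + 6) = r^2 + 9*r + 18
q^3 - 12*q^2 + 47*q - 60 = (q - 5)*(q - 4)*(q - 3)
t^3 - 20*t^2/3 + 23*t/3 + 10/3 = (t - 5)*(t - 2)*(t + 1/3)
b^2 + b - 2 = (b - 1)*(b + 2)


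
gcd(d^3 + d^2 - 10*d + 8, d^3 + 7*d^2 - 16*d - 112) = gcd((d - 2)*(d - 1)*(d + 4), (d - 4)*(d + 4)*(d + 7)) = d + 4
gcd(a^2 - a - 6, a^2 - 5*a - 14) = a + 2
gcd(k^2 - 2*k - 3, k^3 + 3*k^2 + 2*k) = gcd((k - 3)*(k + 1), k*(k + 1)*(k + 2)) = k + 1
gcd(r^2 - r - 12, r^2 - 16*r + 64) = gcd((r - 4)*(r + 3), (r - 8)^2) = 1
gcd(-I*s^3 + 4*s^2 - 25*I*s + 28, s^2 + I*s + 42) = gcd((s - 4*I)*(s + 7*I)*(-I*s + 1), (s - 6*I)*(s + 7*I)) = s + 7*I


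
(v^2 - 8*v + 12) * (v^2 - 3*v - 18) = v^4 - 11*v^3 + 18*v^2 + 108*v - 216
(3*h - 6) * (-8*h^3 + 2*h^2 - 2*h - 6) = -24*h^4 + 54*h^3 - 18*h^2 - 6*h + 36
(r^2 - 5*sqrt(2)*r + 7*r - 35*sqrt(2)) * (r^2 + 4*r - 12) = r^4 - 5*sqrt(2)*r^3 + 11*r^3 - 55*sqrt(2)*r^2 + 16*r^2 - 80*sqrt(2)*r - 84*r + 420*sqrt(2)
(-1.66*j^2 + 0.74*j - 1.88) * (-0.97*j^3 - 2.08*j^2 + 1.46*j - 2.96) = 1.6102*j^5 + 2.735*j^4 - 2.1392*j^3 + 9.9044*j^2 - 4.9352*j + 5.5648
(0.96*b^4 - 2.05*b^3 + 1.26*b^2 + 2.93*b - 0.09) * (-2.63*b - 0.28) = -2.5248*b^5 + 5.1227*b^4 - 2.7398*b^3 - 8.0587*b^2 - 0.5837*b + 0.0252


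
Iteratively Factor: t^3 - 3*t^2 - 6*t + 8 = (t - 1)*(t^2 - 2*t - 8) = (t - 1)*(t + 2)*(t - 4)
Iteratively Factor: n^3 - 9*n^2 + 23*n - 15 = (n - 1)*(n^2 - 8*n + 15) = (n - 5)*(n - 1)*(n - 3)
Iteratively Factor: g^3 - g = (g - 1)*(g^2 + g) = g*(g - 1)*(g + 1)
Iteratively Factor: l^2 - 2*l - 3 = (l - 3)*(l + 1)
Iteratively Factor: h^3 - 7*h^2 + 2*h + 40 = (h + 2)*(h^2 - 9*h + 20) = (h - 5)*(h + 2)*(h - 4)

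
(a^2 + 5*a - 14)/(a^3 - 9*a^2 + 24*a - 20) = (a + 7)/(a^2 - 7*a + 10)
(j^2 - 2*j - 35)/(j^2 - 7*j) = (j + 5)/j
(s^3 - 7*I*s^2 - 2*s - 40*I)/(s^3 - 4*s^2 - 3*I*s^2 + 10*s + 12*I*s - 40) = (s - 4*I)/(s - 4)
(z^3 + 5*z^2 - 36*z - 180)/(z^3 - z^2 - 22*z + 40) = (z^2 - 36)/(z^2 - 6*z + 8)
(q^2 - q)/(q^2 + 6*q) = (q - 1)/(q + 6)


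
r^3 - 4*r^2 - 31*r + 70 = (r - 7)*(r - 2)*(r + 5)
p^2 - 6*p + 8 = (p - 4)*(p - 2)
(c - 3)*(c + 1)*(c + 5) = c^3 + 3*c^2 - 13*c - 15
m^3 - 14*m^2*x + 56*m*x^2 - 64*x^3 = (m - 8*x)*(m - 4*x)*(m - 2*x)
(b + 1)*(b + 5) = b^2 + 6*b + 5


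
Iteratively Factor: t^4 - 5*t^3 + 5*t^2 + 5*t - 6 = (t + 1)*(t^3 - 6*t^2 + 11*t - 6) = (t - 2)*(t + 1)*(t^2 - 4*t + 3) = (t - 2)*(t - 1)*(t + 1)*(t - 3)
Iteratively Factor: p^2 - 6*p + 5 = (p - 1)*(p - 5)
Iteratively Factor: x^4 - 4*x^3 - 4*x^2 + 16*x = (x - 2)*(x^3 - 2*x^2 - 8*x) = x*(x - 2)*(x^2 - 2*x - 8) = x*(x - 4)*(x - 2)*(x + 2)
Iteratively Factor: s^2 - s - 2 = (s + 1)*(s - 2)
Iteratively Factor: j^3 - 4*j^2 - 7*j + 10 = (j - 5)*(j^2 + j - 2) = (j - 5)*(j - 1)*(j + 2)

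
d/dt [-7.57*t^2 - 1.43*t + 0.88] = -15.14*t - 1.43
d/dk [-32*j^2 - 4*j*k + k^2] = -4*j + 2*k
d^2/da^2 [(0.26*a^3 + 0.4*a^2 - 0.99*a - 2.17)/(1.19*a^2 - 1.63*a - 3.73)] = (2.437594*a^3 + 1.699902*a^2 + 20.59314*a - 7.626382)/(1.685159*a^6 - 6.924729*a^5 - 6.361026*a^4 + 39.079739*a^3 + 19.938342*a^2 - 68.034081*a - 51.895117)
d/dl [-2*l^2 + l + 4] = 1 - 4*l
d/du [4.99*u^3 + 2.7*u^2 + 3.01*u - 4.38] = 14.97*u^2 + 5.4*u + 3.01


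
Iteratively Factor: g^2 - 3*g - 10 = (g + 2)*(g - 5)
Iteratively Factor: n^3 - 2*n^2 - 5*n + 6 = (n - 3)*(n^2 + n - 2) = (n - 3)*(n + 2)*(n - 1)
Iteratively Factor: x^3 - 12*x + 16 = (x - 2)*(x^2 + 2*x - 8) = (x - 2)*(x + 4)*(x - 2)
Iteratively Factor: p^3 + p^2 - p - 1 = (p + 1)*(p^2 - 1) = (p - 1)*(p + 1)*(p + 1)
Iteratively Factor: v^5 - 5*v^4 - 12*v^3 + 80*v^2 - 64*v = (v - 4)*(v^4 - v^3 - 16*v^2 + 16*v) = v*(v - 4)*(v^3 - v^2 - 16*v + 16) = v*(v - 4)*(v - 1)*(v^2 - 16) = v*(v - 4)^2*(v - 1)*(v + 4)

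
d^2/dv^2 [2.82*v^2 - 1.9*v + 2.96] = 5.64000000000000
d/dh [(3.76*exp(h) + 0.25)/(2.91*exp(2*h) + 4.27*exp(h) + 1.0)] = (-10.9416*exp(2*h) - 1.455*exp(h) + 2.6925)*exp(h)/(8.4681*exp(4*h) + 24.8514*exp(3*h) + 24.0529*exp(2*h) + 8.54*exp(h) + 1.0)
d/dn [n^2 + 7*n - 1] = 2*n + 7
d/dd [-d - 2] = -1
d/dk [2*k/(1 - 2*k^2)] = 2*(2*k^2 + 1)/(2*k^2 - 1)^2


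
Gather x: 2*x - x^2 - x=-x^2 + x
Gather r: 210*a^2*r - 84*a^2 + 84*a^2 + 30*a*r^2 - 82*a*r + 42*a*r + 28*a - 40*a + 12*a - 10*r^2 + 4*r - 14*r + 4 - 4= r^2*(30*a - 10) + r*(210*a^2 - 40*a - 10)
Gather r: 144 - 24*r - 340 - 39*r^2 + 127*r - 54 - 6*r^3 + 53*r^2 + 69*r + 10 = -6*r^3 + 14*r^2 + 172*r - 240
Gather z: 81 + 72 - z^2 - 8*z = -z^2 - 8*z + 153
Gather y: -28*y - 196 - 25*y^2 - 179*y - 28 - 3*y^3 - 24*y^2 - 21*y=-3*y^3 - 49*y^2 - 228*y - 224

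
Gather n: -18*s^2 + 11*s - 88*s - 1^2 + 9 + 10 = -18*s^2 - 77*s + 18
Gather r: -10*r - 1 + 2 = 1 - 10*r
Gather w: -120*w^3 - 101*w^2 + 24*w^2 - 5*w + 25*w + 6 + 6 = -120*w^3 - 77*w^2 + 20*w + 12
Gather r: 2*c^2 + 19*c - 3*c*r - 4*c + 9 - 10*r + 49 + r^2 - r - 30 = 2*c^2 + 15*c + r^2 + r*(-3*c - 11) + 28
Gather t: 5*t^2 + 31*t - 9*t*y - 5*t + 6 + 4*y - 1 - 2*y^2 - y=5*t^2 + t*(26 - 9*y) - 2*y^2 + 3*y + 5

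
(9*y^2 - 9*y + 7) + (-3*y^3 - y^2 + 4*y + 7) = -3*y^3 + 8*y^2 - 5*y + 14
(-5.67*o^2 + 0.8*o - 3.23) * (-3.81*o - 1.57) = 21.6027*o^3 + 5.8539*o^2 + 11.0503*o + 5.0711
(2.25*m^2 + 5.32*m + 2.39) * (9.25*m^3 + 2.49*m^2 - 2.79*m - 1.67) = 20.8125*m^5 + 54.8125*m^4 + 29.0768*m^3 - 12.6492*m^2 - 15.5525*m - 3.9913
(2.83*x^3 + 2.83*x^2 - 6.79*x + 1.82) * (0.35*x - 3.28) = 0.9905*x^4 - 8.2919*x^3 - 11.6589*x^2 + 22.9082*x - 5.9696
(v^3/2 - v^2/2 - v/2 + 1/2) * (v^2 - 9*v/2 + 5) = v^5/2 - 11*v^4/4 + 17*v^3/4 + v^2/4 - 19*v/4 + 5/2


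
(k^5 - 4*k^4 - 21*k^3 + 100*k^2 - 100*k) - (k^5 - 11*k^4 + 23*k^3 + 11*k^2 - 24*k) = 7*k^4 - 44*k^3 + 89*k^2 - 76*k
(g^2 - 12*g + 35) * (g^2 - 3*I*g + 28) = g^4 - 12*g^3 - 3*I*g^3 + 63*g^2 + 36*I*g^2 - 336*g - 105*I*g + 980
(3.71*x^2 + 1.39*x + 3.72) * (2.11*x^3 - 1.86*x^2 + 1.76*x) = 7.8281*x^5 - 3.9677*x^4 + 11.7934*x^3 - 4.4728*x^2 + 6.5472*x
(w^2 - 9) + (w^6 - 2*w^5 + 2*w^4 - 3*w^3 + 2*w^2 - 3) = w^6 - 2*w^5 + 2*w^4 - 3*w^3 + 3*w^2 - 12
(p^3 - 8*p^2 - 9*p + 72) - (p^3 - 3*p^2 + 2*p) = -5*p^2 - 11*p + 72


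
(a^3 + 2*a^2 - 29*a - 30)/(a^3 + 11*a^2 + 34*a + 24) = (a - 5)/(a + 4)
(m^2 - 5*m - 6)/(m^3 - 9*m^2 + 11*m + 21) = (m - 6)/(m^2 - 10*m + 21)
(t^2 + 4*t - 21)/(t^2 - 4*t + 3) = (t + 7)/(t - 1)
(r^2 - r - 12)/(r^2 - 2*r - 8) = (r + 3)/(r + 2)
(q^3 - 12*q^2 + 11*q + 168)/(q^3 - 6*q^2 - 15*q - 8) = (q^2 - 4*q - 21)/(q^2 + 2*q + 1)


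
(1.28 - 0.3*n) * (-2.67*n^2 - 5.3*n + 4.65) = 0.801*n^3 - 1.8276*n^2 - 8.179*n + 5.952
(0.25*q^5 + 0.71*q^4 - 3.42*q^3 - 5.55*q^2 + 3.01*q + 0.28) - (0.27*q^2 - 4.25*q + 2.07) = 0.25*q^5 + 0.71*q^4 - 3.42*q^3 - 5.82*q^2 + 7.26*q - 1.79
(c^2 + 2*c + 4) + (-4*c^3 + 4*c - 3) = -4*c^3 + c^2 + 6*c + 1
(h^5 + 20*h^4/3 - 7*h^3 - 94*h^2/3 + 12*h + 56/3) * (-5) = -5*h^5 - 100*h^4/3 + 35*h^3 + 470*h^2/3 - 60*h - 280/3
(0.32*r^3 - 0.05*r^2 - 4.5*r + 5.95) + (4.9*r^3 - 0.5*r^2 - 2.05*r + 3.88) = 5.22*r^3 - 0.55*r^2 - 6.55*r + 9.83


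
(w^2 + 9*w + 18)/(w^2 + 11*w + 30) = (w + 3)/(w + 5)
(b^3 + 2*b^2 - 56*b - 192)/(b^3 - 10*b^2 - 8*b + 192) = (b + 6)/(b - 6)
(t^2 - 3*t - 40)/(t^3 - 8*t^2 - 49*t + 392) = (t + 5)/(t^2 - 49)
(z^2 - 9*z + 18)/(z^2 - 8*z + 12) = (z - 3)/(z - 2)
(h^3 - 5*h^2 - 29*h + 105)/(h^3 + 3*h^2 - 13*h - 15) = (h - 7)/(h + 1)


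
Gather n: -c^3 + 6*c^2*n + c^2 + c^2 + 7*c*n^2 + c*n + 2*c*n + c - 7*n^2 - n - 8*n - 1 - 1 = -c^3 + 2*c^2 + c + n^2*(7*c - 7) + n*(6*c^2 + 3*c - 9) - 2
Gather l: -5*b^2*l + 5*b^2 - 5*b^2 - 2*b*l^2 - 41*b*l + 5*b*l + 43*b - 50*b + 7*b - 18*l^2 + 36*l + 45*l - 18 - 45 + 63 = l^2*(-2*b - 18) + l*(-5*b^2 - 36*b + 81)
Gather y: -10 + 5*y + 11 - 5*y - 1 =0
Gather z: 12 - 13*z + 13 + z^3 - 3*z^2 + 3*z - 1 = z^3 - 3*z^2 - 10*z + 24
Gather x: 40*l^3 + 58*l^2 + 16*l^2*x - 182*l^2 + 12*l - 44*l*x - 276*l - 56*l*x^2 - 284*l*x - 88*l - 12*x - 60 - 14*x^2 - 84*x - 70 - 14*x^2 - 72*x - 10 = 40*l^3 - 124*l^2 - 352*l + x^2*(-56*l - 28) + x*(16*l^2 - 328*l - 168) - 140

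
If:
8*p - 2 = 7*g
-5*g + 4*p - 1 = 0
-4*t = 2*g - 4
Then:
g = 0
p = 1/4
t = 1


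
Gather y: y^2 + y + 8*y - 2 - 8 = y^2 + 9*y - 10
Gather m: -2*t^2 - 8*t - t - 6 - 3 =-2*t^2 - 9*t - 9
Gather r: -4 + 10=6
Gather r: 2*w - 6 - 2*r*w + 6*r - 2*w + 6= r*(6 - 2*w)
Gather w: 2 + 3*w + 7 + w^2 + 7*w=w^2 + 10*w + 9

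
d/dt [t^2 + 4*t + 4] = 2*t + 4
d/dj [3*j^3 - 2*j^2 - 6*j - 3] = 9*j^2 - 4*j - 6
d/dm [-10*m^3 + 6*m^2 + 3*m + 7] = -30*m^2 + 12*m + 3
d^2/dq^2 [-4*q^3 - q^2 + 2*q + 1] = -24*q - 2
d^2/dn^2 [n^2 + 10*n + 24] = 2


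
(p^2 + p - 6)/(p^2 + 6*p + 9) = (p - 2)/(p + 3)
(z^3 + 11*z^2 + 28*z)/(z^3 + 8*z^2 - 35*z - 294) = z*(z + 4)/(z^2 + z - 42)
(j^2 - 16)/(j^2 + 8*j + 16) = (j - 4)/(j + 4)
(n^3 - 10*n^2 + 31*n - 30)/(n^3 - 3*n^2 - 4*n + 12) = (n - 5)/(n + 2)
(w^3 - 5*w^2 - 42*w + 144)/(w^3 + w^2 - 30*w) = (w^2 - 11*w + 24)/(w*(w - 5))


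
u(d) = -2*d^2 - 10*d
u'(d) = -4*d - 10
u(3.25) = -53.62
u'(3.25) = -23.00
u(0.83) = -9.68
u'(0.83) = -13.32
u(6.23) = -139.93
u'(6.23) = -34.92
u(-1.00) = 8.00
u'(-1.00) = -6.00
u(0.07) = -0.71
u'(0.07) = -10.28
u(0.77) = -8.89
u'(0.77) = -13.08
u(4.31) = -80.25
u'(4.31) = -27.24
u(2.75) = -42.62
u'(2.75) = -21.00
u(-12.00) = -168.00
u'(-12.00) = 38.00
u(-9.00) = -72.00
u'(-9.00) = 26.00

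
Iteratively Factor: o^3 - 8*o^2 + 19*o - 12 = (o - 4)*(o^2 - 4*o + 3) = (o - 4)*(o - 3)*(o - 1)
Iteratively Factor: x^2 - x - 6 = (x + 2)*(x - 3)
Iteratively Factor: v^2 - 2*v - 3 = (v + 1)*(v - 3)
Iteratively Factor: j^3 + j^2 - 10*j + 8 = (j + 4)*(j^2 - 3*j + 2) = (j - 2)*(j + 4)*(j - 1)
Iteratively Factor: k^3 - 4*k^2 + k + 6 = (k - 3)*(k^2 - k - 2) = (k - 3)*(k + 1)*(k - 2)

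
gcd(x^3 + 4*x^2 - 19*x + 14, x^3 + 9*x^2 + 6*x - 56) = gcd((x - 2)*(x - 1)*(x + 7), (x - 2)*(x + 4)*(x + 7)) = x^2 + 5*x - 14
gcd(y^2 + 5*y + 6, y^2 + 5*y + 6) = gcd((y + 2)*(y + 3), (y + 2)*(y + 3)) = y^2 + 5*y + 6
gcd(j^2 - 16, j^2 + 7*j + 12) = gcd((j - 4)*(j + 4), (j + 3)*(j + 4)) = j + 4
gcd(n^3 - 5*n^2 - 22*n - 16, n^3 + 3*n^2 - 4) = n + 2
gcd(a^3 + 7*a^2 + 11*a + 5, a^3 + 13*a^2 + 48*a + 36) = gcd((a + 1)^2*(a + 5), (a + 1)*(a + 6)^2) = a + 1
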